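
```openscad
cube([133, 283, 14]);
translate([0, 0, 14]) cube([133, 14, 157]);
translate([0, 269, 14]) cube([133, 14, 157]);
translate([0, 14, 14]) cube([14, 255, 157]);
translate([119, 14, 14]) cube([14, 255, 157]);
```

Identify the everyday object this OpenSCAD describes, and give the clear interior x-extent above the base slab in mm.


An open box. The internal width is 105 mm.

A 133×283 base slab with four walls standing on it — an open box. The base is 133 mm wide and the walls are 14 mm thick, so the internal width is 133 − 2 × 14 = 105 mm.


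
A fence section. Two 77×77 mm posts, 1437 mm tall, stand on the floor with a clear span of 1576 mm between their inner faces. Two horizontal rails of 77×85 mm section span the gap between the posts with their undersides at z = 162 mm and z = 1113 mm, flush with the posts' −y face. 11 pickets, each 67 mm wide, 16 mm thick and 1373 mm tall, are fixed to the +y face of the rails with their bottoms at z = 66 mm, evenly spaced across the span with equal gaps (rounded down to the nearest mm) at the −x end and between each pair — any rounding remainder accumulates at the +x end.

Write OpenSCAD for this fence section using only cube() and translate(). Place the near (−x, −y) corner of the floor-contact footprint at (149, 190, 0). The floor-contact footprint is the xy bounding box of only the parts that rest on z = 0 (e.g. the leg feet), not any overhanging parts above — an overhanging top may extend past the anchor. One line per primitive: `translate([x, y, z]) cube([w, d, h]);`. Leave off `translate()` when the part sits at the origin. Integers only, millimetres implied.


translate([149, 190, 0]) cube([77, 77, 1437]);
translate([1802, 190, 0]) cube([77, 77, 1437]);
translate([226, 190, 162]) cube([1576, 77, 85]);
translate([226, 190, 1113]) cube([1576, 77, 85]);
translate([295, 267, 66]) cube([67, 16, 1373]);
translate([431, 267, 66]) cube([67, 16, 1373]);
translate([567, 267, 66]) cube([67, 16, 1373]);
translate([703, 267, 66]) cube([67, 16, 1373]);
translate([839, 267, 66]) cube([67, 16, 1373]);
translate([975, 267, 66]) cube([67, 16, 1373]);
translate([1111, 267, 66]) cube([67, 16, 1373]);
translate([1247, 267, 66]) cube([67, 16, 1373]);
translate([1383, 267, 66]) cube([67, 16, 1373]);
translate([1519, 267, 66]) cube([67, 16, 1373]);
translate([1655, 267, 66]) cube([67, 16, 1373]);


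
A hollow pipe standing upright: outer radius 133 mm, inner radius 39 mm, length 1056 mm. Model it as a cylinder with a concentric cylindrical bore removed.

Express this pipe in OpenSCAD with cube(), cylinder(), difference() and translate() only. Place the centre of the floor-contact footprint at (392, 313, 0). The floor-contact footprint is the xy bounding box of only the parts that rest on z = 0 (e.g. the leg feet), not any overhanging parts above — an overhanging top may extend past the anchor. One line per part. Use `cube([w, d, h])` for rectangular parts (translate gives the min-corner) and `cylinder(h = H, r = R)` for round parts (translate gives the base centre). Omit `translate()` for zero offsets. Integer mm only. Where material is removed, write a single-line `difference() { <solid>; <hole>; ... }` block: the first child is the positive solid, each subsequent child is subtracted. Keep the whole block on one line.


difference() { translate([392, 313, 0]) cylinder(h = 1056, r = 133); translate([392, 313, 0]) cylinder(h = 1056, r = 39); }


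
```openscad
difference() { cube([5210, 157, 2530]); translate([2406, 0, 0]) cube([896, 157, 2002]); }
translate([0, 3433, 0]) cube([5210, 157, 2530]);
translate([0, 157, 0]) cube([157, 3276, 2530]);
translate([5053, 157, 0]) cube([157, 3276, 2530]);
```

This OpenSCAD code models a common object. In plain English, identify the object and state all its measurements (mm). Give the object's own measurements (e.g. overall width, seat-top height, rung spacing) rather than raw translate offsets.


A single room: four walls, each 2530 mm tall and 157 mm thick, enclosing an outside footprint 5210×3590 mm (x × y), no floor or roof. The front and back walls (−y and +y sides) run the full x-width; the side walls fit between their inner faces. A door opening 896 mm wide and 2002 mm tall is cut through the front wall from the floor up, its −x edge 2406 mm from the wall's −x end.


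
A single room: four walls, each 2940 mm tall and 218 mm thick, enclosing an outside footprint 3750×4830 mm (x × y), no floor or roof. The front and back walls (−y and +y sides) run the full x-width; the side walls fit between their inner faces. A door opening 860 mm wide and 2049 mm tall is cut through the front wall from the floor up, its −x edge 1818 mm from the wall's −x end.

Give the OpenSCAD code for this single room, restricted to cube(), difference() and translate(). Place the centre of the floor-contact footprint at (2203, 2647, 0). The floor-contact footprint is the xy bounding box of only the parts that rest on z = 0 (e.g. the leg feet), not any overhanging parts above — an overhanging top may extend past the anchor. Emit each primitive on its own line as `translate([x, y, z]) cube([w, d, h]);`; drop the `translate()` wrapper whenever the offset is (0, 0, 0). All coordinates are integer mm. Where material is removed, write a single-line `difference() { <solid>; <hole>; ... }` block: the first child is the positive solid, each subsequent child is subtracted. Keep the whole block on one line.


difference() { translate([328, 232, 0]) cube([3750, 218, 2940]); translate([2146, 232, 0]) cube([860, 218, 2049]); }
translate([328, 4844, 0]) cube([3750, 218, 2940]);
translate([328, 450, 0]) cube([218, 4394, 2940]);
translate([3860, 450, 0]) cube([218, 4394, 2940]);


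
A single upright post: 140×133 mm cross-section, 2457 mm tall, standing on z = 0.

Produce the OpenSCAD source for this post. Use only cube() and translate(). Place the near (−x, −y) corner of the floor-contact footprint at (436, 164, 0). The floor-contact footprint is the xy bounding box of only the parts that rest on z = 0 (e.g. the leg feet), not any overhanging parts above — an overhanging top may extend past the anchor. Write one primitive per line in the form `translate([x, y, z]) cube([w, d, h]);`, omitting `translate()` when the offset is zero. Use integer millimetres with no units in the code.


translate([436, 164, 0]) cube([140, 133, 2457]);


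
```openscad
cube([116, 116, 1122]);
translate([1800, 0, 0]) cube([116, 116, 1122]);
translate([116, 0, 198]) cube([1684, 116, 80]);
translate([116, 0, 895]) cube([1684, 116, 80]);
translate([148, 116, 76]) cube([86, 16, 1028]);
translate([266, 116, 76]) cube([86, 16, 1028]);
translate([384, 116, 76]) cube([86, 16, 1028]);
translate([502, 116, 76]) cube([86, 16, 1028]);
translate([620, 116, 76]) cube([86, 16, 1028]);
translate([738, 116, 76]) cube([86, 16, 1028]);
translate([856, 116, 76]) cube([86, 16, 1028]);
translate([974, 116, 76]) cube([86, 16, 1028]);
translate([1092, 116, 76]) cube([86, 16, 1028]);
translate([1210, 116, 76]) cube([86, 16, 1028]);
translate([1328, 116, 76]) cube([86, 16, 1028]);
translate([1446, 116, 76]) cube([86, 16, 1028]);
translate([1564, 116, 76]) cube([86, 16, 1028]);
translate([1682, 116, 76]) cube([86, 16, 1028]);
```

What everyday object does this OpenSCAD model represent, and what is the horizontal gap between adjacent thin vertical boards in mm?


A fence section. The picket gap is 32 mm.

Two posts, two rails, 14 pickets — a fence section. Span 1684 mm holds 14 pickets of 86 mm with 15 equal gaps: ⌊(1684 − 14·86) / 15⌋ = 32 mm.


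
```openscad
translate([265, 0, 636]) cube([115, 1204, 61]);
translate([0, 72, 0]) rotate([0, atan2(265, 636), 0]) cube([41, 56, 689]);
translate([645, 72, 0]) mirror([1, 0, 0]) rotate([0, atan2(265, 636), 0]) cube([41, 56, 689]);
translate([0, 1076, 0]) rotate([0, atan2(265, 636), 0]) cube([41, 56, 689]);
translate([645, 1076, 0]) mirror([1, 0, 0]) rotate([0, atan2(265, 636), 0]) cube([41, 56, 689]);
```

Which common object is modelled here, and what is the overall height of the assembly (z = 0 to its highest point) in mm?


A sawhorse. The overall height is 697 mm.

A beam across two mirrored pairs of raked legs — a sawhorse. The beam's underside is at z = 636 (matching the legs' vertical rise in atan2(265, 636)) and the beam is 61 mm tall, so its top is at 636 + 61 = 697 mm. The raked legs top out at the beam's underside, so that is the highest point.


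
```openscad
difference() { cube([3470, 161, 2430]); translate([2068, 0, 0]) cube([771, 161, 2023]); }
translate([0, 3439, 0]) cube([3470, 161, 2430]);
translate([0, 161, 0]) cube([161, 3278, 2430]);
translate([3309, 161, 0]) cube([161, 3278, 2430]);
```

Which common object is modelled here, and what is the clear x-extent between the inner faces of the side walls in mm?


A single room. The interior width is 3148 mm.

Four walls enclosing a rectangle with a door in the front wall — a room. Outside width 3470 minus two 161 mm walls gives 3148 mm.


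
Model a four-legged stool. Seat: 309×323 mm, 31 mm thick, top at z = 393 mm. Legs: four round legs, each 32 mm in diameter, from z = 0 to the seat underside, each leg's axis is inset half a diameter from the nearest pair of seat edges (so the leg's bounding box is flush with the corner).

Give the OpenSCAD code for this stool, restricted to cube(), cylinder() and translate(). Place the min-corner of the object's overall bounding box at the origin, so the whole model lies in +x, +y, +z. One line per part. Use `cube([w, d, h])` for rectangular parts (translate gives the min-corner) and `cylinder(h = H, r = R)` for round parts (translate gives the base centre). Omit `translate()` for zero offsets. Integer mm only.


// leg_h = 393 - 31 = 362
translate([0, 0, 362]) cube([309, 323, 31]);
translate([16, 16, 0]) cylinder(h = 362, r = 16);
translate([293, 16, 0]) cylinder(h = 362, r = 16);
translate([16, 307, 0]) cylinder(h = 362, r = 16);
translate([293, 307, 0]) cylinder(h = 362, r = 16);


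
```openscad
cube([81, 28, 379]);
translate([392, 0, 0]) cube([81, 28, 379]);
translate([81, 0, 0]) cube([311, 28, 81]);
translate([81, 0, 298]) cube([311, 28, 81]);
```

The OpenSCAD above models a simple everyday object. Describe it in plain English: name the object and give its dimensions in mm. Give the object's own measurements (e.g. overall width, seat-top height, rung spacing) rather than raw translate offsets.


A rectangular picture frame lying in the x–z plane (depth along y). The opening is 311 mm wide (x) by 217 mm tall (z), surrounded by a border 81 mm wide on all four sides. The frame is 28 mm deep and is made of two full-height vertical stiles with two horizontal rails fitted between them.


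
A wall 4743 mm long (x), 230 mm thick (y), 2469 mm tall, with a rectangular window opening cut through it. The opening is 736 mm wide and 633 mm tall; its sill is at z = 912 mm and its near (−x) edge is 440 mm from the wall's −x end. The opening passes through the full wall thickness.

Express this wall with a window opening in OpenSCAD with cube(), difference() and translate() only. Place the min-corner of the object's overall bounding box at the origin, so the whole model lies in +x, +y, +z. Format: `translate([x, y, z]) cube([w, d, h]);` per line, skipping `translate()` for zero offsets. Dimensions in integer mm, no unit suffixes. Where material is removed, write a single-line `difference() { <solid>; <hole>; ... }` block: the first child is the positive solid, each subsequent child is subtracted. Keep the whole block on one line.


difference() { cube([4743, 230, 2469]); translate([440, 0, 912]) cube([736, 230, 633]); }


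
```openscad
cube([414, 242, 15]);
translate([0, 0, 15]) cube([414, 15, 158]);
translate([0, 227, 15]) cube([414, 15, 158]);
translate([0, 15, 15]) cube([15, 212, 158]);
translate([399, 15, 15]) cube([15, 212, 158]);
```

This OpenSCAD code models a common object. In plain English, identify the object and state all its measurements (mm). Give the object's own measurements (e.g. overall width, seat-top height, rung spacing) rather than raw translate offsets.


An open-topped rectangular box: outside dimensions 414×242×173 mm, with a uniform wall and base thickness of 15 mm. The base is a full 414×242 slab on the floor; four walls sit on top of the base. The front and back walls (the −y and +y sides) span the full width; the two side walls fit between them.


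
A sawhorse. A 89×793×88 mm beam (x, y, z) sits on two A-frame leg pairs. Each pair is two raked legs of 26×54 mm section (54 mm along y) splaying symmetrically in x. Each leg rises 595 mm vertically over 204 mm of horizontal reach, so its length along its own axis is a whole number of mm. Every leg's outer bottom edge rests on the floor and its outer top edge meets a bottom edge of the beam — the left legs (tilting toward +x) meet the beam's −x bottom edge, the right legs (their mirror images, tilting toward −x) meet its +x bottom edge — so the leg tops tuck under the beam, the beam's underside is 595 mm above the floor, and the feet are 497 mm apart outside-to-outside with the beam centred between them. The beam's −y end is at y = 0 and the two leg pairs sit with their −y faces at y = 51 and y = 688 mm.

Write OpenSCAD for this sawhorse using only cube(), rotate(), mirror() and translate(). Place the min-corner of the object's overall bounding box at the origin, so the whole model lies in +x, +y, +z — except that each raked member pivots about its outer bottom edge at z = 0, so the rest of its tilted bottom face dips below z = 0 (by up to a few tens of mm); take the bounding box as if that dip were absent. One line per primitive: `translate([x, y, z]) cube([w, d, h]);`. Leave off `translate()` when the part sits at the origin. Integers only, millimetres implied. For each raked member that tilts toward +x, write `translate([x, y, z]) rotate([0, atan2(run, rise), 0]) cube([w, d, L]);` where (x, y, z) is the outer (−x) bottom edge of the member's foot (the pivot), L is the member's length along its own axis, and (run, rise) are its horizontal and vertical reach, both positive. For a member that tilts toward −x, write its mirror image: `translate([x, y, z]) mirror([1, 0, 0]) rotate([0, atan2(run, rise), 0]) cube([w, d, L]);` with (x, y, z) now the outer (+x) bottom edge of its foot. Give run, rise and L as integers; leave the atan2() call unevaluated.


// leg length = √(204² + 595²) = 629
// right-leg outer foot x = 2·204 + 89 = 497
// beam min-corner = (204, 0, 595)
translate([204, 0, 595]) cube([89, 793, 88]);
translate([0, 51, 0]) rotate([0, atan2(204, 595), 0]) cube([26, 54, 629]);
translate([497, 51, 0]) mirror([1, 0, 0]) rotate([0, atan2(204, 595), 0]) cube([26, 54, 629]);
translate([0, 688, 0]) rotate([0, atan2(204, 595), 0]) cube([26, 54, 629]);
translate([497, 688, 0]) mirror([1, 0, 0]) rotate([0, atan2(204, 595), 0]) cube([26, 54, 629]);


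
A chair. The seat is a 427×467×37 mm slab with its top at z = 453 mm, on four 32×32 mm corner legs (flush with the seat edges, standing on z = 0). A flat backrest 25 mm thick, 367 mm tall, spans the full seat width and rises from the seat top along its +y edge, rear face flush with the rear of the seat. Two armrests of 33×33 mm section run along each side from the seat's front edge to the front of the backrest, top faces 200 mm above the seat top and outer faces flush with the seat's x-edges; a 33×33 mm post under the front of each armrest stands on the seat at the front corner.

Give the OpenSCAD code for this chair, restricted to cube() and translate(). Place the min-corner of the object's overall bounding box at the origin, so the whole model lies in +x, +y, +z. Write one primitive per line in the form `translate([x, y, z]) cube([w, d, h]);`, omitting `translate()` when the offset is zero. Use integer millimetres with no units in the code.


translate([0, 0, 416]) cube([427, 467, 37]);
cube([32, 32, 416]);
translate([395, 0, 0]) cube([32, 32, 416]);
translate([0, 435, 0]) cube([32, 32, 416]);
translate([395, 435, 0]) cube([32, 32, 416]);
translate([0, 442, 453]) cube([427, 25, 367]);
translate([0, 0, 620]) cube([33, 442, 33]);
translate([394, 0, 620]) cube([33, 442, 33]);
translate([0, 0, 453]) cube([33, 33, 167]);
translate([394, 0, 453]) cube([33, 33, 167]);


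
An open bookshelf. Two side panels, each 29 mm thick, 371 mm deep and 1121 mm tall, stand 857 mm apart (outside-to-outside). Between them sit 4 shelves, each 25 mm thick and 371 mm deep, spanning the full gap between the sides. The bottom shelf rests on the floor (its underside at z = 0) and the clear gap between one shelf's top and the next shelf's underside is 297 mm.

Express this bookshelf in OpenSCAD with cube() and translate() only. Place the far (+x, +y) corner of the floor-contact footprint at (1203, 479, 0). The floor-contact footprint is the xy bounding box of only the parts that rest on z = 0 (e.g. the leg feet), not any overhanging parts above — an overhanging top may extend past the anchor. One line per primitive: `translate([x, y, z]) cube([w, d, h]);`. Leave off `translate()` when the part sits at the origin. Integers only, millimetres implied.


translate([346, 108, 0]) cube([29, 371, 1121]);
translate([1174, 108, 0]) cube([29, 371, 1121]);
translate([375, 108, 0]) cube([799, 371, 25]);
translate([375, 108, 322]) cube([799, 371, 25]);
translate([375, 108, 644]) cube([799, 371, 25]);
translate([375, 108, 966]) cube([799, 371, 25]);


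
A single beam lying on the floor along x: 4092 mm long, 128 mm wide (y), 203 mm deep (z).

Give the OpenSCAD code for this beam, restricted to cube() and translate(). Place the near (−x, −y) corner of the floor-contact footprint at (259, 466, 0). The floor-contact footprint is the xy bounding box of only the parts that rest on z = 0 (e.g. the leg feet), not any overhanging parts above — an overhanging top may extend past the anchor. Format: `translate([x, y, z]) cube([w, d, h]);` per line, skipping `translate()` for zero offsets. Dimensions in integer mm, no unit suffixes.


translate([259, 466, 0]) cube([4092, 128, 203]);


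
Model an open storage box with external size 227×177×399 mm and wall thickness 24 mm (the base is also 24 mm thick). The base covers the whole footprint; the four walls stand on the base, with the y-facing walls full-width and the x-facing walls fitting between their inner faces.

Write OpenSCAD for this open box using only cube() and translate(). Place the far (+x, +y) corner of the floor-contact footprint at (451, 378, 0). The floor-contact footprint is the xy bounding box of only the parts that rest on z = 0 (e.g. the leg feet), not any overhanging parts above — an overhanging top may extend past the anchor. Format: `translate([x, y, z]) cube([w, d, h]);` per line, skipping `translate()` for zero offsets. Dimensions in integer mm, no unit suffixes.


translate([224, 201, 0]) cube([227, 177, 24]);
translate([224, 201, 24]) cube([227, 24, 375]);
translate([224, 354, 24]) cube([227, 24, 375]);
translate([224, 225, 24]) cube([24, 129, 375]);
translate([427, 225, 24]) cube([24, 129, 375]);


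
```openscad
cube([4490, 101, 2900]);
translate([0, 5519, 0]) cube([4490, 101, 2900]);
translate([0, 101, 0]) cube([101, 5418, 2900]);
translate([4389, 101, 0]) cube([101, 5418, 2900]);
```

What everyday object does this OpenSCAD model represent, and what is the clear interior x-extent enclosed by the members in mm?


A house (or room) frame. The interior width is 4288 mm.

Four 2900 mm walls enclosing a rectangle with no floor or roof — a room or house frame. Outside width is 4490 mm and wall thickness is 101 mm, so the interior width is 4490 − 2 × 101 = 4288 mm.


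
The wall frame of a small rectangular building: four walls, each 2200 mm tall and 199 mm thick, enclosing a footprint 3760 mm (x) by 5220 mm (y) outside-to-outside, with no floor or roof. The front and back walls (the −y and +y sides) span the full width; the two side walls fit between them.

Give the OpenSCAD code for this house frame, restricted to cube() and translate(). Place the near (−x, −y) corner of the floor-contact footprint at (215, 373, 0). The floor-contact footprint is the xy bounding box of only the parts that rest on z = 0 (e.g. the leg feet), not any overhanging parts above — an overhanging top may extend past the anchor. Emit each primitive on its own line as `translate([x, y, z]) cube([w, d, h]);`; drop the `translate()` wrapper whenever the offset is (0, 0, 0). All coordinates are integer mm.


translate([215, 373, 0]) cube([3760, 199, 2200]);
translate([215, 5394, 0]) cube([3760, 199, 2200]);
translate([215, 572, 0]) cube([199, 4822, 2200]);
translate([3776, 572, 0]) cube([199, 4822, 2200]);


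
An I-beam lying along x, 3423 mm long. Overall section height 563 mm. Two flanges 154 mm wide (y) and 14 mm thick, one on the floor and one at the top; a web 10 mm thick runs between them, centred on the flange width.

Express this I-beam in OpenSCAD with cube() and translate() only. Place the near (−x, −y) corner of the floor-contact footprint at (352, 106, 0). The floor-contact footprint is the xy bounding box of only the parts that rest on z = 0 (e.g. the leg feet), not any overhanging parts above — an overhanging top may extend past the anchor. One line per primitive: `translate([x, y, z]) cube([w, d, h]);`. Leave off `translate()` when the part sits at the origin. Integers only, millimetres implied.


translate([352, 106, 0]) cube([3423, 154, 14]);
translate([352, 178, 14]) cube([3423, 10, 535]);
translate([352, 106, 549]) cube([3423, 154, 14]);


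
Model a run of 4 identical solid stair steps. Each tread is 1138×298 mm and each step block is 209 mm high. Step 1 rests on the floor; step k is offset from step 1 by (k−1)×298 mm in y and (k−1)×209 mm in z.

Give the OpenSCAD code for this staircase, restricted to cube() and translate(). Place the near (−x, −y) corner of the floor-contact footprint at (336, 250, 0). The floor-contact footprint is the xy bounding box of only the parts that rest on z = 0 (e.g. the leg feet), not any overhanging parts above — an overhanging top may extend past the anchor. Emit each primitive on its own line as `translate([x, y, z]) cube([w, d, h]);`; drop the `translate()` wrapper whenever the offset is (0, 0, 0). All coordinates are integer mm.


translate([336, 250, 0]) cube([1138, 298, 209]);
translate([336, 548, 209]) cube([1138, 298, 209]);
translate([336, 846, 418]) cube([1138, 298, 209]);
translate([336, 1144, 627]) cube([1138, 298, 209]);


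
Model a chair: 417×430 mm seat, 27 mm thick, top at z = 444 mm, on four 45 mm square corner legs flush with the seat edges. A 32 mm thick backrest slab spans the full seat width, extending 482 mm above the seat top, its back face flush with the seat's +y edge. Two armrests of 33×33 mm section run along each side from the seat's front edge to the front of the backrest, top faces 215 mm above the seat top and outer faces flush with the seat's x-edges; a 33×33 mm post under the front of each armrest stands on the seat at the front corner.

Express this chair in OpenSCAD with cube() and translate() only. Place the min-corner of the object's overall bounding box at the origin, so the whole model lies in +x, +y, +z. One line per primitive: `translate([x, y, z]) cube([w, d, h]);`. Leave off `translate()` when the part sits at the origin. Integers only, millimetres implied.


translate([0, 0, 417]) cube([417, 430, 27]);
cube([45, 45, 417]);
translate([372, 0, 0]) cube([45, 45, 417]);
translate([0, 385, 0]) cube([45, 45, 417]);
translate([372, 385, 0]) cube([45, 45, 417]);
translate([0, 398, 444]) cube([417, 32, 482]);
translate([0, 0, 626]) cube([33, 398, 33]);
translate([384, 0, 626]) cube([33, 398, 33]);
translate([0, 0, 444]) cube([33, 33, 182]);
translate([384, 0, 444]) cube([33, 33, 182]);


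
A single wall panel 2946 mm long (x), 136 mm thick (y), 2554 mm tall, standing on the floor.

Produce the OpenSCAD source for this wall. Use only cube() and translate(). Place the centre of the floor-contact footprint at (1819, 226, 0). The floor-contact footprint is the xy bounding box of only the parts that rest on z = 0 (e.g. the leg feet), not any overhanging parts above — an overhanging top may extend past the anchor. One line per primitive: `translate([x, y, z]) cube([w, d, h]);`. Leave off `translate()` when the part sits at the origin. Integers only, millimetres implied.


translate([346, 158, 0]) cube([2946, 136, 2554]);


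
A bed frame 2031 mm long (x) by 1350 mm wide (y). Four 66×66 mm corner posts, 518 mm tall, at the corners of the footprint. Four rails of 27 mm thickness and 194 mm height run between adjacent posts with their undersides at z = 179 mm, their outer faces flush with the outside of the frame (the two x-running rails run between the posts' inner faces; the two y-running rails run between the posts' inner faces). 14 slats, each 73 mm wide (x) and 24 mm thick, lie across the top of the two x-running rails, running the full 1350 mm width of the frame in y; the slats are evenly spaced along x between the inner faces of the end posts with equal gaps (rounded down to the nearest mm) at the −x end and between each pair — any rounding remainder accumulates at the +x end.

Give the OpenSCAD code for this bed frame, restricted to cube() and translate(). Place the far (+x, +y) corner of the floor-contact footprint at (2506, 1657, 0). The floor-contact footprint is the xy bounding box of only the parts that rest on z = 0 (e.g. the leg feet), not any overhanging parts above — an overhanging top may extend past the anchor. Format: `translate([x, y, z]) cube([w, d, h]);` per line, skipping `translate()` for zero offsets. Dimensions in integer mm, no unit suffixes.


// slat z = rail_z + rail_h = 179 + 194 = 373
// slat gap = ⌊(1899 − 14·73) / 15⌋ = 58
translate([475, 307, 0]) cube([66, 66, 518]);
translate([475, 1591, 0]) cube([66, 66, 518]);
translate([2440, 307, 0]) cube([66, 66, 518]);
translate([2440, 1591, 0]) cube([66, 66, 518]);
translate([541, 307, 179]) cube([1899, 27, 194]);
translate([541, 1630, 179]) cube([1899, 27, 194]);
translate([475, 373, 179]) cube([27, 1218, 194]);
translate([2479, 373, 179]) cube([27, 1218, 194]);
translate([599, 307, 373]) cube([73, 1350, 24]);
translate([730, 307, 373]) cube([73, 1350, 24]);
translate([861, 307, 373]) cube([73, 1350, 24]);
translate([992, 307, 373]) cube([73, 1350, 24]);
translate([1123, 307, 373]) cube([73, 1350, 24]);
translate([1254, 307, 373]) cube([73, 1350, 24]);
translate([1385, 307, 373]) cube([73, 1350, 24]);
translate([1516, 307, 373]) cube([73, 1350, 24]);
translate([1647, 307, 373]) cube([73, 1350, 24]);
translate([1778, 307, 373]) cube([73, 1350, 24]);
translate([1909, 307, 373]) cube([73, 1350, 24]);
translate([2040, 307, 373]) cube([73, 1350, 24]);
translate([2171, 307, 373]) cube([73, 1350, 24]);
translate([2302, 307, 373]) cube([73, 1350, 24]);


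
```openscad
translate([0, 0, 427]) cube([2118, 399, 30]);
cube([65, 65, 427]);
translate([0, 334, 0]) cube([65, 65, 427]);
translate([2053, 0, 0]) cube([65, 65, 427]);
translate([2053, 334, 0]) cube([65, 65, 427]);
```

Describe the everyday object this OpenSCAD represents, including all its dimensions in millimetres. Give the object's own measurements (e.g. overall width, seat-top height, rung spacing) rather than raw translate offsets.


A bench: a 2118×399 mm seat slab, 30 mm thick, top at z = 457 mm, on four 65×65 mm square legs flush with the seat corners and standing on z = 0.


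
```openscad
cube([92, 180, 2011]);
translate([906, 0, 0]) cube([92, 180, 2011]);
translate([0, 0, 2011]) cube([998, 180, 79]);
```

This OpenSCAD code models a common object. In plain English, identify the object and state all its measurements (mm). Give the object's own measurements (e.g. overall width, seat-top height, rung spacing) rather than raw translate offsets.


A door frame. The clear opening is 814 mm wide and 2011 mm high. Two 92 mm wide jambs, 180 mm deep, stand either side of the opening from the floor to the top of the opening. A 79 mm thick head sits across the top of both jambs, spanning the full outside width of the frame.


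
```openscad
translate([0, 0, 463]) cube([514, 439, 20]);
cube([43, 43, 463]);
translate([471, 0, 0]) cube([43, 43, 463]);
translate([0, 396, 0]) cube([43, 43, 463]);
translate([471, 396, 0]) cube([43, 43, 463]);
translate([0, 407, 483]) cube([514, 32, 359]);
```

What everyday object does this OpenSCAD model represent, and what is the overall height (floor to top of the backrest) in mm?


A chair. The overall height is 842 mm.

A slab on four corner posts with a tall panel at the back — a chair. The seat slab sits at z = 463 with thickness 20, and the 359 mm backrest starts at the seat top, so the overall height is 463 + 20 + 359 = 842 mm.


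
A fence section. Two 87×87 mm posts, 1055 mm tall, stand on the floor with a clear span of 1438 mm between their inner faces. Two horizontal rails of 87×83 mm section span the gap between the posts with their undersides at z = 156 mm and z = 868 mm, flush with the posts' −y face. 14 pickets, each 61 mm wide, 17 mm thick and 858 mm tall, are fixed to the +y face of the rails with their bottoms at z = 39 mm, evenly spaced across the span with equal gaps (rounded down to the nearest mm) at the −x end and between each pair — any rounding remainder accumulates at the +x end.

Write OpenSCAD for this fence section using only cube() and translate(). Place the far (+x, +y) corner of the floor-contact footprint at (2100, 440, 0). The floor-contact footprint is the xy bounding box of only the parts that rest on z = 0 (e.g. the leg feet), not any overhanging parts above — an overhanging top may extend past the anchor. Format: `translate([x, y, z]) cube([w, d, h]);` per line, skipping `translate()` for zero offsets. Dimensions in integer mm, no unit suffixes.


translate([488, 353, 0]) cube([87, 87, 1055]);
translate([2013, 353, 0]) cube([87, 87, 1055]);
translate([575, 353, 156]) cube([1438, 87, 83]);
translate([575, 353, 868]) cube([1438, 87, 83]);
translate([613, 440, 39]) cube([61, 17, 858]);
translate([712, 440, 39]) cube([61, 17, 858]);
translate([811, 440, 39]) cube([61, 17, 858]);
translate([910, 440, 39]) cube([61, 17, 858]);
translate([1009, 440, 39]) cube([61, 17, 858]);
translate([1108, 440, 39]) cube([61, 17, 858]);
translate([1207, 440, 39]) cube([61, 17, 858]);
translate([1306, 440, 39]) cube([61, 17, 858]);
translate([1405, 440, 39]) cube([61, 17, 858]);
translate([1504, 440, 39]) cube([61, 17, 858]);
translate([1603, 440, 39]) cube([61, 17, 858]);
translate([1702, 440, 39]) cube([61, 17, 858]);
translate([1801, 440, 39]) cube([61, 17, 858]);
translate([1900, 440, 39]) cube([61, 17, 858]);


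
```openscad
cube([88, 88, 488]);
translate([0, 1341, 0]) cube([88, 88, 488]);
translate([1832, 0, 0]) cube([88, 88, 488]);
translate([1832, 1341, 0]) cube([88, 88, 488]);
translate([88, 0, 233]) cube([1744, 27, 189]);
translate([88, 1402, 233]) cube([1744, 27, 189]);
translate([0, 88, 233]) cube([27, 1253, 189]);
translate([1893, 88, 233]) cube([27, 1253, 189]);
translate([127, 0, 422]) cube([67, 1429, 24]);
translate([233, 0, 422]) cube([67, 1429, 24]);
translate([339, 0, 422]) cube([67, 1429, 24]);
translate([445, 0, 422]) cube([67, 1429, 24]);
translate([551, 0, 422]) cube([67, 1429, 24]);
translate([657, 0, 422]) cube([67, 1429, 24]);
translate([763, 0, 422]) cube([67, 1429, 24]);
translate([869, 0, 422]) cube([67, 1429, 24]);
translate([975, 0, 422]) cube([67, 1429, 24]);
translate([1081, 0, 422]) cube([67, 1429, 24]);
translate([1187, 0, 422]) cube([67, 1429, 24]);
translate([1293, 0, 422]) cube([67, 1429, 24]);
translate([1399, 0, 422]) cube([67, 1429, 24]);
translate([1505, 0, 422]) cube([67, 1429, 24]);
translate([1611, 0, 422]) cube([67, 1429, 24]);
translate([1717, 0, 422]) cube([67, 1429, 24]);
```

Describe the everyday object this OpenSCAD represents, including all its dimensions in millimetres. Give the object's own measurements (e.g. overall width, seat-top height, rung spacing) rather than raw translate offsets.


A bed frame 1920 mm long (x) by 1429 mm wide (y). Four 88×88 mm corner posts, 488 mm tall, at the corners of the footprint. Four rails of 27 mm thickness and 189 mm height run between adjacent posts with their undersides at z = 233 mm, their outer faces flush with the outside of the frame (the two x-running rails run between the posts' inner faces; the two y-running rails run between the posts' inner faces). 16 slats, each 67 mm wide (x) and 24 mm thick, lie across the top of the two x-running rails, running the full 1429 mm width of the frame in y; along x they sit between the end posts with a 39 mm gap after the −x posts and between neighbouring slats, leaving 48 mm before the +x posts.


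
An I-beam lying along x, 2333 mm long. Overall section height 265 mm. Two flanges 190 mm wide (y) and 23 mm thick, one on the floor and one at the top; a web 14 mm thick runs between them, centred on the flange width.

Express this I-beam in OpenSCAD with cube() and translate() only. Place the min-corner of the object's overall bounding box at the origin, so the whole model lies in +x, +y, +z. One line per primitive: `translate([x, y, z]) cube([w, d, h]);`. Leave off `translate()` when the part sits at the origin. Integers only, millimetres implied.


cube([2333, 190, 23]);
translate([0, 88, 23]) cube([2333, 14, 219]);
translate([0, 0, 242]) cube([2333, 190, 23]);


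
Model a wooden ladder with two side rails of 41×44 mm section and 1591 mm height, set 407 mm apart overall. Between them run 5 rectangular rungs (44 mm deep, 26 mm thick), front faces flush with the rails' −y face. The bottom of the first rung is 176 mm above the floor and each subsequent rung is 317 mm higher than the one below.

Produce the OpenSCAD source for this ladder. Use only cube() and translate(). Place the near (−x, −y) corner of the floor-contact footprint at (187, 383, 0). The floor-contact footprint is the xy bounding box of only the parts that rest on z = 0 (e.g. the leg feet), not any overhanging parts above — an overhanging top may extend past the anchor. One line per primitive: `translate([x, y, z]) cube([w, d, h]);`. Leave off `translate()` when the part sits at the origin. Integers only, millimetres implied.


translate([187, 383, 0]) cube([41, 44, 1591]);
translate([553, 383, 0]) cube([41, 44, 1591]);
translate([228, 383, 176]) cube([325, 44, 26]);
translate([228, 383, 493]) cube([325, 44, 26]);
translate([228, 383, 810]) cube([325, 44, 26]);
translate([228, 383, 1127]) cube([325, 44, 26]);
translate([228, 383, 1444]) cube([325, 44, 26]);


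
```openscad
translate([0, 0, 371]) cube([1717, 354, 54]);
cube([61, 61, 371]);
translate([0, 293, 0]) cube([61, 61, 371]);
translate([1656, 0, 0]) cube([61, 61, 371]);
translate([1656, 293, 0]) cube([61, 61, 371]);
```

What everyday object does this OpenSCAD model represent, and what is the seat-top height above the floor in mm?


A bench. The seat-top height is 425 mm.

A long slab on four corner posts — a bench. The slab sits at z = 371 with thickness 54, so the top is 371 + 54 = 425 mm.


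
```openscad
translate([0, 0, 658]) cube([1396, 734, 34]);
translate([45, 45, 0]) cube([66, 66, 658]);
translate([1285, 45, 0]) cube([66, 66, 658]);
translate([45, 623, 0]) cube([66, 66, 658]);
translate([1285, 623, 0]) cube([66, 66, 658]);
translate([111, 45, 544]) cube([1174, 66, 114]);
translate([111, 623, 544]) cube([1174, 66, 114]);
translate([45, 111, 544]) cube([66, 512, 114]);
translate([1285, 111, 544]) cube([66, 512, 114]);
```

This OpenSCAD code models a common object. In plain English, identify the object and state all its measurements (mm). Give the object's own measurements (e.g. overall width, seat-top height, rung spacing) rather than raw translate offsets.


A table: top 1396 mm (x) × 734 mm (y), 34 mm thick, upper face at z = 692 mm, on four 66×66 mm square legs, each inset 45 mm from the nearest pair of top edges from z = 0 to the bottom of the top. Four apron rails, 66 mm thick and 114 mm tall, run between adjacent legs with their top edges flush with the underside of the top and their outer faces flush with the legs' outer faces.


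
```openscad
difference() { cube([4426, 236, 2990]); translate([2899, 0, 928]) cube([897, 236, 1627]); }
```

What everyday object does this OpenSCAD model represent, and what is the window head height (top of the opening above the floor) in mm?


A wall with a window opening. The window head height is 2555 mm.

A wall with a rectangular opening subtracted — a window. Sill at z = 928, opening 1627 mm tall, so the head is at 928 + 1627 = 2555 mm.


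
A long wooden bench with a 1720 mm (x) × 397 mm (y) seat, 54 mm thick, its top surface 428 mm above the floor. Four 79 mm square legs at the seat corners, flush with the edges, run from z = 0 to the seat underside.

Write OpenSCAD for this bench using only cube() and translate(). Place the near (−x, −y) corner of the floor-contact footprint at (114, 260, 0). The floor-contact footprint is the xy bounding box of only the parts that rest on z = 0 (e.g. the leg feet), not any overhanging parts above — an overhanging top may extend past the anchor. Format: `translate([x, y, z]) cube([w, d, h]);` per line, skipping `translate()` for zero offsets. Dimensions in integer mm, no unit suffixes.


// leg_h = 428 − 54 = 374
translate([114, 260, 374]) cube([1720, 397, 54]);
translate([114, 260, 0]) cube([79, 79, 374]);
translate([114, 578, 0]) cube([79, 79, 374]);
translate([1755, 260, 0]) cube([79, 79, 374]);
translate([1755, 578, 0]) cube([79, 79, 374]);


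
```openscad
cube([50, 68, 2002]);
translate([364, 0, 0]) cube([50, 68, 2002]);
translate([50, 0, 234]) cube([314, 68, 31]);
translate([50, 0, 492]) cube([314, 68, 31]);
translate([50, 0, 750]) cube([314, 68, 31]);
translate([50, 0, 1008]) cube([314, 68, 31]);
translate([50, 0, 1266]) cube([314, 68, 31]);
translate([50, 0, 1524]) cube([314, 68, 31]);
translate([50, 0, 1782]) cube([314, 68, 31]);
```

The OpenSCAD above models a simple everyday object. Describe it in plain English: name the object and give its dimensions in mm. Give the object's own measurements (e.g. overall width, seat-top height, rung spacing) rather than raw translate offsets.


A straight ladder. Two 50×68 mm vertical rails, 2002 mm tall, stand 414 mm apart (outside-to-outside) with their front faces coplanar on the −y side. 7 rungs, each 68 mm deep and 31 mm tall, span between the inner faces of the rails, front faces flush with the rails. The lowest rung's underside is at z = 234 mm and rungs are spaced 258 mm apart (underside to underside).


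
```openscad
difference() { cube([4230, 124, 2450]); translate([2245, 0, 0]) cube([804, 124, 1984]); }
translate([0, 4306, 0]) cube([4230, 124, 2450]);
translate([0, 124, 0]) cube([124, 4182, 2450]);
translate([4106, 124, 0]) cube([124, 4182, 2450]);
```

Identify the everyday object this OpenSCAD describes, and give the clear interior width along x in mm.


A single room. The interior width is 3982 mm.

Four walls enclosing a rectangle with a door in the front wall — a room. Outside width 4230 minus two 124 mm walls gives 3982 mm.


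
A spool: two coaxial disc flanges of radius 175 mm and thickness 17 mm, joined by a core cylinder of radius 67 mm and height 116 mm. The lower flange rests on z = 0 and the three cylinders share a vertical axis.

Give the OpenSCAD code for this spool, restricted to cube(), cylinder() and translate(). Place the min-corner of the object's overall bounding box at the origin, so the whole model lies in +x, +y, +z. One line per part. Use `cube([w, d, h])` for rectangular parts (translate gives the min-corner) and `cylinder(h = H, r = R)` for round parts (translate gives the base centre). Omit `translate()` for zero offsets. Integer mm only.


translate([175, 175, 0]) cylinder(h = 17, r = 175);
translate([175, 175, 17]) cylinder(h = 116, r = 67);
translate([175, 175, 133]) cylinder(h = 17, r = 175);


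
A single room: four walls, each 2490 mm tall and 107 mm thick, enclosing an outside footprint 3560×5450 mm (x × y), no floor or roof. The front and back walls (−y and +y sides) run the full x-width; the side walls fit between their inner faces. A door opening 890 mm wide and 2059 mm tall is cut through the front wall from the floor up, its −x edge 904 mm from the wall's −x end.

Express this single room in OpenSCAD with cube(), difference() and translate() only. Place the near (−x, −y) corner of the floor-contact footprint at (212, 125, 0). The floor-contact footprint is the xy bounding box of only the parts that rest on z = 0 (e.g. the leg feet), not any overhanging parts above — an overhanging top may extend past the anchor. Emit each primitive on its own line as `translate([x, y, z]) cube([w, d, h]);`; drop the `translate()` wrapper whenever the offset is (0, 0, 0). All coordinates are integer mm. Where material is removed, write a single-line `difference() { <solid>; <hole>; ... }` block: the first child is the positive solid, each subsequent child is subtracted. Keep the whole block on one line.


difference() { translate([212, 125, 0]) cube([3560, 107, 2490]); translate([1116, 125, 0]) cube([890, 107, 2059]); }
translate([212, 5468, 0]) cube([3560, 107, 2490]);
translate([212, 232, 0]) cube([107, 5236, 2490]);
translate([3665, 232, 0]) cube([107, 5236, 2490]);
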